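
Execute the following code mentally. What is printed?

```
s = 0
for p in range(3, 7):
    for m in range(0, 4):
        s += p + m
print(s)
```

p=3,m=0: s = 0+3 = 3
p=3,m=1: s = 3+4 = 7
p=3,m=2: s = 7+5 = 12
p=3,m=3: s = 12+6 = 18
p=4,m=0: s = 18+4 = 22
p=4,m=1: s = 22+5 = 27
p=4,m=2: s = 27+6 = 33
p=4,m=3: s = 33+7 = 40
p=5,m=0: s = 40+5 = 45
p=5,m=1: s = 45+6 = 51
p=5,m=2: s = 51+7 = 58
p=5,m=3: s = 58+8 = 66
p=6,m=0: s = 66+6 = 72
p=6,m=1: s = 72+7 = 79
p=6,m=2: s = 79+8 = 87
p=6,m=3: s = 87+9 = 96

96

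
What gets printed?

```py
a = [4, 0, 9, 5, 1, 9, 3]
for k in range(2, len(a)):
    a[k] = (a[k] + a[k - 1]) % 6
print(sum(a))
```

15

k=2: a[2] = (9+0)%6 = 3 → [4, 0, 3, 5, 1, 9, 3]
k=3: a[3] = (5+3)%6 = 2 → [4, 0, 3, 2, 1, 9, 3]
k=4: a[4] = (1+2)%6 = 3 → [4, 0, 3, 2, 3, 9, 3]
k=5: a[5] = (9+3)%6 = 0 → [4, 0, 3, 2, 3, 0, 3]
k=6: a[6] = (3+0)%6 = 3 → [4, 0, 3, 2, 3, 0, 3]
sum = 15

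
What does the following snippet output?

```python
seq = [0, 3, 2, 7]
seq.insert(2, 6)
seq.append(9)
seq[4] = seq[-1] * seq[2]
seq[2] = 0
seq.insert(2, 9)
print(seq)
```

[0, 3, 9, 0, 2, 54, 9]

insert 6 at 2 → [0, 3, 6, 2, 7]
append 9 → [0, 3, 6, 2, 7, 9]
seq[4] = seq[-1]*seq[2] = 9*6 = 54 → [0, 3, 6, 2, 54, 9]
seq[2] = 0 → [0, 3, 0, 2, 54, 9]
insert 9 at 2 → [0, 3, 9, 0, 2, 54, 9]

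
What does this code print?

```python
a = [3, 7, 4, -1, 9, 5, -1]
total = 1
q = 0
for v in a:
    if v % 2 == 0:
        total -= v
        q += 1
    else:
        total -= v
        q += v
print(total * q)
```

v=3: not even, total = 1-3 = -2; q=3
v=7: not even, total = (-2)-7 = -9; q=10
v=4: even, total = (-9)-4 = -13; q=11
v=-1: not even, total = (-13)-(-1) = -12; q=10
v=9: not even, total = (-12)-9 = -21; q=19
v=5: not even, total = (-21)-5 = -26; q=24
v=-1: not even, total = (-26)-(-1) = -25; q=23
total*q = (-25)*23 = -575

-575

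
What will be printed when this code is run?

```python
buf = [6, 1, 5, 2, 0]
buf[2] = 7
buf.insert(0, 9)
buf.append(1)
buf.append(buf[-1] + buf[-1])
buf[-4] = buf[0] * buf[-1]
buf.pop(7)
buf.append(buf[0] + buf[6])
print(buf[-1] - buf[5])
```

10

buf[2] = 7 → [6, 1, 7, 2, 0]
insert 9 at 0 → [9, 6, 1, 7, 2, 0]
append 1 → [9, 6, 1, 7, 2, 0, 1]
append buf[-1]+buf[-1] = 1+1 = 2 → [9, 6, 1, 7, 2, 0, 1, 2]
buf[-4] = buf[0]*buf[-1] = 9*2 = 18 → [9, 6, 1, 7, 18, 0, 1, 2]
pop(7) removes 2 → [9, 6, 1, 7, 18, 0, 1]
append buf[0]+buf[6] = 9+1 = 10 → [9, 6, 1, 7, 18, 0, 1, 10]
buf[-1]-buf[5] = 10-0 = 10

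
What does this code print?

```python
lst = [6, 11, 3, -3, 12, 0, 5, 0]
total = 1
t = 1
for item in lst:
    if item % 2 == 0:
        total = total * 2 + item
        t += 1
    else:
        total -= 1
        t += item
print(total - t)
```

item=6: even, total = 1*2+6 = 8; t=2
item=11: not even, total = 8-1 = 7; t=13
item=3: not even, total = 7-1 = 6; t=16
item=-3: not even, total = 6-1 = 5; t=13
item=12: even, total = 5*2+12 = 22; t=14
item=0: even, total = 22*2+0 = 44; t=15
item=5: not even, total = 44-1 = 43; t=20
item=0: even, total = 43*2+0 = 86; t=21
total-t = 86-21 = 65

65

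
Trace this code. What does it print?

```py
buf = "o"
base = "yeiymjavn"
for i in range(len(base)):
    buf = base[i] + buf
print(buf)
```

i=0: prepend 'y' → 'yo'
i=1: prepend 'e' → 'eyo'
i=2: prepend 'i' → 'ieyo'
i=3: prepend 'y' → 'yieyo'
i=4: prepend 'm' → 'myieyo'
i=5: prepend 'j' → 'jmyieyo'
i=6: prepend 'a' → 'ajmyieyo'
i=7: prepend 'v' → 'vajmyieyo'
i=8: prepend 'n' → 'nvajmyieyo'

nvajmyieyo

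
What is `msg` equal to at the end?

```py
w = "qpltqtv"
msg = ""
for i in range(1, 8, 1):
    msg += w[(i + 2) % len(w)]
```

i=1: add w[3]='t' → 't'
i=2: add w[4]='q' → 'tq'
i=3: add w[5]='t' → 'tqt'
i=4: add w[6]='v' → 'tqtv'
i=5: add w[0]='q' → 'tqtvq'
i=6: add w[1]='p' → 'tqtvqp'
i=7: add w[2]='l' → 'tqtvqpl'

'tqtvqpl'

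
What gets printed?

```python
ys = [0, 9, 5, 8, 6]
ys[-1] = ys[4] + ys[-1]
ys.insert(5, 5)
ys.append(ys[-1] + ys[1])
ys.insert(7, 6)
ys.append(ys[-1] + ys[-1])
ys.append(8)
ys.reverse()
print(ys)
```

[8, 12, 6, 14, 5, 12, 8, 5, 9, 0]

ys[-1] = ys[4]+ys[-1] = 6+6 = 12 → [0, 9, 5, 8, 12]
insert 5 at 5 → [0, 9, 5, 8, 12, 5]
append ys[-1]+ys[1] = 5+9 = 14 → [0, 9, 5, 8, 12, 5, 14]
insert 6 at 7 → [0, 9, 5, 8, 12, 5, 14, 6]
append ys[-1]+ys[-1] = 6+6 = 12 → [0, 9, 5, 8, 12, 5, 14, 6, 12]
append 8 → [0, 9, 5, 8, 12, 5, 14, 6, 12, 8]
reverse → [8, 12, 6, 14, 5, 12, 8, 5, 9, 0]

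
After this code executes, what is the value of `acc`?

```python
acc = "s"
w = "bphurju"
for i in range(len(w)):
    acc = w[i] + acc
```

'ujruhpbs'

i=0: prepend 'b' → 'bs'
i=1: prepend 'p' → 'pbs'
i=2: prepend 'h' → 'hpbs'
i=3: prepend 'u' → 'uhpbs'
i=4: prepend 'r' → 'ruhpbs'
i=5: prepend 'j' → 'jruhpbs'
i=6: prepend 'u' → 'ujruhpbs'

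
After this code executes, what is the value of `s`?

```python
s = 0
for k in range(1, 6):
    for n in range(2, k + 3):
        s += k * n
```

k=1,n=2: s = 0+2 = 2
k=1,n=3: s = 2+3 = 5
k=2,n=2: s = 5+4 = 9
k=2,n=3: s = 9+6 = 15
k=2,n=4: s = 15+8 = 23
k=3,n=2: s = 23+6 = 29
k=3,n=3: s = 29+9 = 38
k=3,n=4: s = 38+12 = 50
k=3,n=5: s = 50+15 = 65
k=4,n=2: s = 65+8 = 73
k=4,n=3: s = 73+12 = 85
k=4,n=4: s = 85+16 = 101
k=4,n=5: s = 101+20 = 121
k=4,n=6: s = 121+24 = 145
k=5,n=2: s = 145+10 = 155
k=5,n=3: s = 155+15 = 170
k=5,n=4: s = 170+20 = 190
k=5,n=5: s = 190+25 = 215
k=5,n=6: s = 215+30 = 245
k=5,n=7: s = 245+35 = 280

280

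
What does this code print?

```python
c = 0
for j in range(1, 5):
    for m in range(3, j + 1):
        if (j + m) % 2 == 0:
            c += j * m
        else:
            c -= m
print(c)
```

22

j=3,m=3: even sum, c = 0+9 = 9
j=4,m=3: odd sum, c = 9-3 = 6
j=4,m=4: even sum, c = 6+16 = 22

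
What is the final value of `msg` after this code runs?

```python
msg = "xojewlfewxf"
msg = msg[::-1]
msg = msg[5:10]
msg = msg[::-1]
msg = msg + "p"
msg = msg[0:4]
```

'ojew'

reverse → 'fxweflwejox'
slice [5:10] → 'lwejo'
reverse → 'ojewl'
+ 'p' → 'ojewlp'
slice [0:4] → 'ojew'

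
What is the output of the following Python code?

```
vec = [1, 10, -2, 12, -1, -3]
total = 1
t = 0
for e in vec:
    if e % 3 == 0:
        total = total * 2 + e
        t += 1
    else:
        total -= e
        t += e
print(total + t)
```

e=1: not %3==0, total = 1-1 = 0; t=1
e=10: not %3==0, total = 0-10 = -10; t=11
e=-2: not %3==0, total = (-10)-(-2) = -8; t=9
e=12: %3==0, total = (-8)*2+12 = -4; t=10
e=-1: not %3==0, total = (-4)-(-1) = -3; t=9
e=-3: %3==0, total = (-3)*2+(-3) = -9; t=10
total+t = (-9)+10 = 1

1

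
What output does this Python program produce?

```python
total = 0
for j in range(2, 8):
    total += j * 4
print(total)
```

108

j=2: total = 0+2*4 = 8
j=3: total = 8+3*4 = 20
j=4: total = 20+4*4 = 36
j=5: total = 36+5*4 = 56
j=6: total = 56+6*4 = 80
j=7: total = 80+7*4 = 108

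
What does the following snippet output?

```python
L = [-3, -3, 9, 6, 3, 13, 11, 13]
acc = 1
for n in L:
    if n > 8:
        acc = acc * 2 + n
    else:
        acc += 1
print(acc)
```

n=-3: not >8, acc = 1+1 = 2
n=-3: not >8, acc = 2+1 = 3
n=9: >8, acc = 3*2+9 = 15
n=6: not >8, acc = 15+1 = 16
n=3: not >8, acc = 16+1 = 17
n=13: >8, acc = 17*2+13 = 47
n=11: >8, acc = 47*2+11 = 105
n=13: >8, acc = 105*2+13 = 223

223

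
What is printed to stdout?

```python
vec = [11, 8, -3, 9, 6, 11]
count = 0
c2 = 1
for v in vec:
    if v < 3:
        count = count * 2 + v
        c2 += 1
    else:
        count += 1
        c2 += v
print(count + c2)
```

51

v=11: not <3, count = 0+1 = 1; c2=12
v=8: not <3, count = 1+1 = 2; c2=20
v=-3: <3, count = 2*2+(-3) = 1; c2=21
v=9: not <3, count = 1+1 = 2; c2=30
v=6: not <3, count = 2+1 = 3; c2=36
v=11: not <3, count = 3+1 = 4; c2=47
count+c2 = 4+47 = 51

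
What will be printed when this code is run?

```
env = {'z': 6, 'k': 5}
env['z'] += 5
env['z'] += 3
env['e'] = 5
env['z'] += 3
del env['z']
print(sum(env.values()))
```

10

env['z'] = 6+5 = 11 → {'z': 11, 'k': 5}
env['z'] = 11+3 = 14 → {'z': 14, 'k': 5}
env['e'] = 5 → {'z': 14, 'k': 5, 'e': 5}
env['z'] = 14+3 = 17 → {'z': 17, 'k': 5, 'e': 5}
del 'z' → {'k': 5, 'e': 5}
sum of values = 10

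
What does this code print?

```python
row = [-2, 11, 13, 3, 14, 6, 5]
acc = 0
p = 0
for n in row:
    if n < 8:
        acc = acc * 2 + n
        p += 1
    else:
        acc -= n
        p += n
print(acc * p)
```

-9870

n=-2: <8, acc = 0*2+(-2) = -2; p=1
n=11: not <8, acc = (-2)-11 = -13; p=12
n=13: not <8, acc = (-13)-13 = -26; p=25
n=3: <8, acc = (-26)*2+3 = -49; p=26
n=14: not <8, acc = (-49)-14 = -63; p=40
n=6: <8, acc = (-63)*2+6 = -120; p=41
n=5: <8, acc = (-120)*2+5 = -235; p=42
acc*p = (-235)*42 = -9870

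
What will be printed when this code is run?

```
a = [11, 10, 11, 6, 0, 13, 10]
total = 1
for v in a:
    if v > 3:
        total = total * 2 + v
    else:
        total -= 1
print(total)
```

720

v=11: >3, total = 1*2+11 = 13
v=10: >3, total = 13*2+10 = 36
v=11: >3, total = 36*2+11 = 83
v=6: >3, total = 83*2+6 = 172
v=0: not >3, total = 172-1 = 171
v=13: >3, total = 171*2+13 = 355
v=10: >3, total = 355*2+10 = 720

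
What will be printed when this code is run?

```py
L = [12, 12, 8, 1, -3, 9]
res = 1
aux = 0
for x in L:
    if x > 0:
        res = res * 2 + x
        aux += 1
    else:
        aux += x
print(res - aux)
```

x=12: >0, res = 1*2+12 = 14; aux=1
x=12: >0, res = 14*2+12 = 40; aux=2
x=8: >0, res = 40*2+8 = 88; aux=3
x=1: >0, res = 88*2+1 = 177; aux=4
x=-3: not >0; aux=1
x=9: >0, res = 177*2+9 = 363; aux=2
res-aux = 363-2 = 361

361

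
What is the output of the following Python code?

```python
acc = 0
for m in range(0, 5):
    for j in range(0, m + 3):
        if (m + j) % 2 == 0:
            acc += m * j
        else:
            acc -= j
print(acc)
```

m=0,j=0: even sum, acc = 0+0 = 0
m=0,j=1: odd sum, acc = 0-1 = -1
m=0,j=2: even sum, acc = (-1)+0 = -1
m=1,j=0: odd sum, acc = (-1)-0 = -1
m=1,j=1: even sum, acc = (-1)+1 = 0
m=1,j=2: odd sum, acc = 0-2 = -2
m=1,j=3: even sum, acc = (-2)+3 = 1
m=2,j=0: even sum, acc = 1+0 = 1
m=2,j=1: odd sum, acc = 1-1 = 0
m=2,j=2: even sum, acc = 0+4 = 4
m=2,j=3: odd sum, acc = 4-3 = 1
m=2,j=4: even sum, acc = 1+8 = 9
m=3,j=0: odd sum, acc = 9-0 = 9
m=3,j=1: even sum, acc = 9+3 = 12
m=3,j=2: odd sum, acc = 12-2 = 10
m=3,j=3: even sum, acc = 10+9 = 19
m=3,j=4: odd sum, acc = 19-4 = 15
m=3,j=5: even sum, acc = 15+15 = 30
m=4,j=0: even sum, acc = 30+0 = 30
m=4,j=1: odd sum, acc = 30-1 = 29
m=4,j=2: even sum, acc = 29+8 = 37
m=4,j=3: odd sum, acc = 37-3 = 34
m=4,j=4: even sum, acc = 34+16 = 50
m=4,j=5: odd sum, acc = 50-5 = 45
m=4,j=6: even sum, acc = 45+24 = 69

69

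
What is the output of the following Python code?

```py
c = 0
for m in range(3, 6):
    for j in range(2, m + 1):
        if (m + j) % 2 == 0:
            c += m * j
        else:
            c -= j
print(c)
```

62

m=3,j=2: odd sum, c = 0-2 = -2
m=3,j=3: even sum, c = (-2)+9 = 7
m=4,j=2: even sum, c = 7+8 = 15
m=4,j=3: odd sum, c = 15-3 = 12
m=4,j=4: even sum, c = 12+16 = 28
m=5,j=2: odd sum, c = 28-2 = 26
m=5,j=3: even sum, c = 26+15 = 41
m=5,j=4: odd sum, c = 41-4 = 37
m=5,j=5: even sum, c = 37+25 = 62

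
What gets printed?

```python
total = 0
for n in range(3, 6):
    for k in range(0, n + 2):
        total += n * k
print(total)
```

195

n=3,k=0: total = 0+0 = 0
n=3,k=1: total = 0+3 = 3
n=3,k=2: total = 3+6 = 9
n=3,k=3: total = 9+9 = 18
n=3,k=4: total = 18+12 = 30
n=4,k=0: total = 30+0 = 30
n=4,k=1: total = 30+4 = 34
n=4,k=2: total = 34+8 = 42
n=4,k=3: total = 42+12 = 54
n=4,k=4: total = 54+16 = 70
n=4,k=5: total = 70+20 = 90
n=5,k=0: total = 90+0 = 90
n=5,k=1: total = 90+5 = 95
n=5,k=2: total = 95+10 = 105
n=5,k=3: total = 105+15 = 120
n=5,k=4: total = 120+20 = 140
n=5,k=5: total = 140+25 = 165
n=5,k=6: total = 165+30 = 195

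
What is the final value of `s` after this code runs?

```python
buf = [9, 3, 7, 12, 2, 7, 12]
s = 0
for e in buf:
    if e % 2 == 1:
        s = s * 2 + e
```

105

e=9: odd, s = 0*2+9 = 9
e=3: odd, s = 9*2+3 = 21
e=7: odd, s = 21*2+7 = 49
e=12: not odd
e=2: not odd
e=7: odd, s = 49*2+7 = 105
e=12: not odd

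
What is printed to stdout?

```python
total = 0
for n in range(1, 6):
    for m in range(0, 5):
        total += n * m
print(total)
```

n=1,m=0: total = 0+0 = 0
n=1,m=1: total = 0+1 = 1
n=1,m=2: total = 1+2 = 3
n=1,m=3: total = 3+3 = 6
n=1,m=4: total = 6+4 = 10
n=2,m=0: total = 10+0 = 10
n=2,m=1: total = 10+2 = 12
n=2,m=2: total = 12+4 = 16
n=2,m=3: total = 16+6 = 22
n=2,m=4: total = 22+8 = 30
n=3,m=0: total = 30+0 = 30
n=3,m=1: total = 30+3 = 33
n=3,m=2: total = 33+6 = 39
n=3,m=3: total = 39+9 = 48
n=3,m=4: total = 48+12 = 60
n=4,m=0: total = 60+0 = 60
n=4,m=1: total = 60+4 = 64
n=4,m=2: total = 64+8 = 72
n=4,m=3: total = 72+12 = 84
n=4,m=4: total = 84+16 = 100
n=5,m=0: total = 100+0 = 100
n=5,m=1: total = 100+5 = 105
n=5,m=2: total = 105+10 = 115
n=5,m=3: total = 115+15 = 130
n=5,m=4: total = 130+20 = 150

150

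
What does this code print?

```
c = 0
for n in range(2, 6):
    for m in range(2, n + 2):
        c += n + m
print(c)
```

n=2,m=2: c = 0+4 = 4
n=2,m=3: c = 4+5 = 9
n=3,m=2: c = 9+5 = 14
n=3,m=3: c = 14+6 = 20
n=3,m=4: c = 20+7 = 27
n=4,m=2: c = 27+6 = 33
n=4,m=3: c = 33+7 = 40
n=4,m=4: c = 40+8 = 48
n=4,m=5: c = 48+9 = 57
n=5,m=2: c = 57+7 = 64
n=5,m=3: c = 64+8 = 72
n=5,m=4: c = 72+9 = 81
n=5,m=5: c = 81+10 = 91
n=5,m=6: c = 91+11 = 102

102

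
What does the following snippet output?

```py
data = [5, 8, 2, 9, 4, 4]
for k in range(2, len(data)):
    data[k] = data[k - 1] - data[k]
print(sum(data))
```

-2

k=2: data[2] = 8-2 = 6 → [5, 8, 6, 9, 4, 4]
k=3: data[3] = 6-9 = -3 → [5, 8, 6, -3, 4, 4]
k=4: data[4] = (-3)-4 = -7 → [5, 8, 6, -3, -7, 4]
k=5: data[5] = (-7)-4 = -11 → [5, 8, 6, -3, -7, -11]
sum = -2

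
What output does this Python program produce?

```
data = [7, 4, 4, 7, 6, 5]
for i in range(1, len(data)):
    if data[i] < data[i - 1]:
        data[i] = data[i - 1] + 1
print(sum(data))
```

i=1: 4<7, data[1] = 7+1 = 8 → [7, 8, 4, 7, 6, 5]
i=2: 4<8, data[2] = 8+1 = 9 → [7, 8, 9, 7, 6, 5]
i=3: 7<9, data[3] = 9+1 = 10 → [7, 8, 9, 10, 6, 5]
i=4: 6<10, data[4] = 10+1 = 11 → [7, 8, 9, 10, 11, 5]
i=5: 5<11, data[5] = 11+1 = 12 → [7, 8, 9, 10, 11, 12]
sum = 57

57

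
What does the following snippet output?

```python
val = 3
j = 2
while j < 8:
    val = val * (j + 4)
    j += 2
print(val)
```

1440

j=2: val = 3*6 = 18
j=4: val = 18*8 = 144
j=6: val = 144*10 = 1440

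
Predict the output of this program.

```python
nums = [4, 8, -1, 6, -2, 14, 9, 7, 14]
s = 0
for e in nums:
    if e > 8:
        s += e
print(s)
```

37

e=4: not >8
e=8: not >8
e=-1: not >8
e=6: not >8
e=-2: not >8
e=14: >8, s = 0+14 = 14
e=9: >8, s = 14+9 = 23
e=7: not >8
e=14: >8, s = 23+14 = 37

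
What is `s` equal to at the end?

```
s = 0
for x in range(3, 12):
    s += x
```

x=3: s = 0+3 = 3
x=4: s = 3+4 = 7
x=5: s = 7+5 = 12
x=6: s = 12+6 = 18
x=7: s = 18+7 = 25
x=8: s = 25+8 = 33
x=9: s = 33+9 = 42
x=10: s = 42+10 = 52
x=11: s = 52+11 = 63

63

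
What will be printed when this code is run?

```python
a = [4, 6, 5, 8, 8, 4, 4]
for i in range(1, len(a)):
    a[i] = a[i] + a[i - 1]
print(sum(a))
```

157

i=1: a[1] = 6+4 = 10 → [4, 10, 5, 8, 8, 4, 4]
i=2: a[2] = 5+10 = 15 → [4, 10, 15, 8, 8, 4, 4]
i=3: a[3] = 8+15 = 23 → [4, 10, 15, 23, 8, 4, 4]
i=4: a[4] = 8+23 = 31 → [4, 10, 15, 23, 31, 4, 4]
i=5: a[5] = 4+31 = 35 → [4, 10, 15, 23, 31, 35, 4]
i=6: a[6] = 4+35 = 39 → [4, 10, 15, 23, 31, 35, 39]
sum = 157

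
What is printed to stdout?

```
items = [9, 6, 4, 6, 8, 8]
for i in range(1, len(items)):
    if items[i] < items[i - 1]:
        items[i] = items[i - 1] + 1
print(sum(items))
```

69

i=1: 6<9, items[1] = 9+1 = 10 → [9, 10, 4, 6, 8, 8]
i=2: 4<10, items[2] = 10+1 = 11 → [9, 10, 11, 6, 8, 8]
i=3: 6<11, items[3] = 11+1 = 12 → [9, 10, 11, 12, 8, 8]
i=4: 8<12, items[4] = 12+1 = 13 → [9, 10, 11, 12, 13, 8]
i=5: 8<13, items[5] = 13+1 = 14 → [9, 10, 11, 12, 13, 14]
sum = 69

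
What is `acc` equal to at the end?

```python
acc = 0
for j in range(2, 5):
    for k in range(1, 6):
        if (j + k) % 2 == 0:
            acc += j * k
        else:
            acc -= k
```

j=2,k=1: odd sum, acc = 0-1 = -1
j=2,k=2: even sum, acc = (-1)+4 = 3
j=2,k=3: odd sum, acc = 3-3 = 0
j=2,k=4: even sum, acc = 0+8 = 8
j=2,k=5: odd sum, acc = 8-5 = 3
j=3,k=1: even sum, acc = 3+3 = 6
j=3,k=2: odd sum, acc = 6-2 = 4
j=3,k=3: even sum, acc = 4+9 = 13
j=3,k=4: odd sum, acc = 13-4 = 9
j=3,k=5: even sum, acc = 9+15 = 24
j=4,k=1: odd sum, acc = 24-1 = 23
j=4,k=2: even sum, acc = 23+8 = 31
j=4,k=3: odd sum, acc = 31-3 = 28
j=4,k=4: even sum, acc = 28+16 = 44
j=4,k=5: odd sum, acc = 44-5 = 39

39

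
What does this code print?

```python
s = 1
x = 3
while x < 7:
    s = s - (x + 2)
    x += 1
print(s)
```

x=3: s = 1-5 = -4
x=4: s = (-4)-6 = -10
x=5: s = (-10)-7 = -17
x=6: s = (-17)-8 = -25

-25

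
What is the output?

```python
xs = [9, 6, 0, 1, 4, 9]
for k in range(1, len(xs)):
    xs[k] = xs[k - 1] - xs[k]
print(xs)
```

[9, 3, 3, 2, -2, -11]

k=1: xs[1] = 9-6 = 3 → [9, 3, 0, 1, 4, 9]
k=2: xs[2] = 3-0 = 3 → [9, 3, 3, 1, 4, 9]
k=3: xs[3] = 3-1 = 2 → [9, 3, 3, 2, 4, 9]
k=4: xs[4] = 2-4 = -2 → [9, 3, 3, 2, -2, 9]
k=5: xs[5] = (-2)-9 = -11 → [9, 3, 3, 2, -2, -11]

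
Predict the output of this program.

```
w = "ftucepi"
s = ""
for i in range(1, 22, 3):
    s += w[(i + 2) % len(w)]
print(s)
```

ciuptef

i=1: add w[3]='c' → 'c'
i=4: add w[6]='i' → 'ci'
i=7: add w[2]='u' → 'ciu'
i=10: add w[5]='p' → 'ciup'
i=13: add w[1]='t' → 'ciupt'
i=16: add w[4]='e' → 'ciupte'
i=19: add w[0]='f' → 'ciuptef'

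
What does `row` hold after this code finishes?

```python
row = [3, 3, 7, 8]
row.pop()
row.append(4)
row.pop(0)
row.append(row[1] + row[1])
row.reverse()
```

pop() removes 8 → [3, 3, 7]
append 4 → [3, 3, 7, 4]
pop(0) removes 3 → [3, 7, 4]
append row[1]+row[1] = 7+7 = 14 → [3, 7, 4, 14]
reverse → [14, 4, 7, 3]

[14, 4, 7, 3]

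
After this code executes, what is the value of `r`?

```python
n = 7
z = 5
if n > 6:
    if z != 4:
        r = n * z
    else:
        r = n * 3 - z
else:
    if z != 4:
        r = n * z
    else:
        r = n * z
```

35

n=7, z=5
n > 6 is True; z != 4 is True
→ r = n * z = 35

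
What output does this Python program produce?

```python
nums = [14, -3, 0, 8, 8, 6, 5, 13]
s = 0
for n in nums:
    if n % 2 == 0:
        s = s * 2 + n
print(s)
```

278

n=14: even, s = 0*2+14 = 14
n=-3: not even
n=0: even, s = 14*2+0 = 28
n=8: even, s = 28*2+8 = 64
n=8: even, s = 64*2+8 = 136
n=6: even, s = 136*2+6 = 278
n=5: not even
n=13: not even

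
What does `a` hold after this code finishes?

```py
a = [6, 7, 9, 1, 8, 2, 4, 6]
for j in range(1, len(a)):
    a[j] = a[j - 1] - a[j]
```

j=1: a[1] = 6-7 = -1 → [6, -1, 9, 1, 8, 2, 4, 6]
j=2: a[2] = (-1)-9 = -10 → [6, -1, -10, 1, 8, 2, 4, 6]
j=3: a[3] = (-10)-1 = -11 → [6, -1, -10, -11, 8, 2, 4, 6]
j=4: a[4] = (-11)-8 = -19 → [6, -1, -10, -11, -19, 2, 4, 6]
j=5: a[5] = (-19)-2 = -21 → [6, -1, -10, -11, -19, -21, 4, 6]
j=6: a[6] = (-21)-4 = -25 → [6, -1, -10, -11, -19, -21, -25, 6]
j=7: a[7] = (-25)-6 = -31 → [6, -1, -10, -11, -19, -21, -25, -31]

[6, -1, -10, -11, -19, -21, -25, -31]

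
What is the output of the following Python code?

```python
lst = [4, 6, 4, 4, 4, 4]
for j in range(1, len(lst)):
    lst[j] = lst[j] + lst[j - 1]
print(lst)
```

j=1: lst[1] = 6+4 = 10 → [4, 10, 4, 4, 4, 4]
j=2: lst[2] = 4+10 = 14 → [4, 10, 14, 4, 4, 4]
j=3: lst[3] = 4+14 = 18 → [4, 10, 14, 18, 4, 4]
j=4: lst[4] = 4+18 = 22 → [4, 10, 14, 18, 22, 4]
j=5: lst[5] = 4+22 = 26 → [4, 10, 14, 18, 22, 26]

[4, 10, 14, 18, 22, 26]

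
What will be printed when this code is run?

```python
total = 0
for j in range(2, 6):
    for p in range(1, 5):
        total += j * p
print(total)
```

140

j=2,p=1: total = 0+2 = 2
j=2,p=2: total = 2+4 = 6
j=2,p=3: total = 6+6 = 12
j=2,p=4: total = 12+8 = 20
j=3,p=1: total = 20+3 = 23
j=3,p=2: total = 23+6 = 29
j=3,p=3: total = 29+9 = 38
j=3,p=4: total = 38+12 = 50
j=4,p=1: total = 50+4 = 54
j=4,p=2: total = 54+8 = 62
j=4,p=3: total = 62+12 = 74
j=4,p=4: total = 74+16 = 90
j=5,p=1: total = 90+5 = 95
j=5,p=2: total = 95+10 = 105
j=5,p=3: total = 105+15 = 120
j=5,p=4: total = 120+20 = 140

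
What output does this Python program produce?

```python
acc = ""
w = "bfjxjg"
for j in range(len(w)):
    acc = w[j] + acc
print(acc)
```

j=0: prepend 'b' → 'b'
j=1: prepend 'f' → 'fb'
j=2: prepend 'j' → 'jfb'
j=3: prepend 'x' → 'xjfb'
j=4: prepend 'j' → 'jxjfb'
j=5: prepend 'g' → 'gjxjfb'

gjxjfb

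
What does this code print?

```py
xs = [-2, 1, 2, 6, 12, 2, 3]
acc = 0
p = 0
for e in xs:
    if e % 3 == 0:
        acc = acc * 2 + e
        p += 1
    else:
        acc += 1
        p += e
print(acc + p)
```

e=-2: not %3==0, acc = 0+1 = 1; p=-2
e=1: not %3==0, acc = 1+1 = 2; p=-1
e=2: not %3==0, acc = 2+1 = 3; p=1
e=6: %3==0, acc = 3*2+6 = 12; p=2
e=12: %3==0, acc = 12*2+12 = 36; p=3
e=2: not %3==0, acc = 36+1 = 37; p=5
e=3: %3==0, acc = 37*2+3 = 77; p=6
acc+p = 77+6 = 83

83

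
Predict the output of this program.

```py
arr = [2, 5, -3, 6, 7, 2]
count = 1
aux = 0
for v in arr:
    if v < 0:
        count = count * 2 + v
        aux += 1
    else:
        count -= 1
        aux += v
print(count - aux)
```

v=2: not <0, count = 1-1 = 0; aux=2
v=5: not <0, count = 0-1 = -1; aux=7
v=-3: <0, count = (-1)*2+(-3) = -5; aux=8
v=6: not <0, count = (-5)-1 = -6; aux=14
v=7: not <0, count = (-6)-1 = -7; aux=21
v=2: not <0, count = (-7)-1 = -8; aux=23
count-aux = (-8)-23 = -31

-31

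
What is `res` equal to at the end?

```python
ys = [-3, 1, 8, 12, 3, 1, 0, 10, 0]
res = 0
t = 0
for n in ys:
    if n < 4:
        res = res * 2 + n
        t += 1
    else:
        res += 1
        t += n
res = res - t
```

n=-3: <4, res = 0*2+(-3) = -3; t=1
n=1: <4, res = (-3)*2+1 = -5; t=2
n=8: not <4, res = (-5)+1 = -4; t=10
n=12: not <4, res = (-4)+1 = -3; t=22
n=3: <4, res = (-3)*2+3 = -3; t=23
n=1: <4, res = (-3)*2+1 = -5; t=24
n=0: <4, res = (-5)*2+0 = -10; t=25
n=10: not <4, res = (-10)+1 = -9; t=35
n=0: <4, res = (-9)*2+0 = -18; t=36
res-t = (-18)-36 = -54

-54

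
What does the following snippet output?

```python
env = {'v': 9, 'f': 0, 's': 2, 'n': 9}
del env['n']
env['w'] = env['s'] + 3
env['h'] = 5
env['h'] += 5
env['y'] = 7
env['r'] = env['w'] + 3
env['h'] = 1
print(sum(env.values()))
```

32

del 'n' → {'v': 9, 'f': 0, 's': 2}
env['w'] = env['s']+3 = 5 → {'v': 9, 'f': 0, 's': 2, 'w': 5}
env['h'] = 5 → {'v': 9, 'f': 0, 's': 2, 'w': 5, 'h': 5}
env['h'] = 5+5 = 10 → {'v': 9, 'f': 0, 's': 2, 'w': 5, 'h': 10}
env['y'] = 7 → {'v': 9, 'f': 0, 's': 2, 'w': 5, 'h': 10, 'y': 7}
env['r'] = env['w']+3 = 8 → {'v': 9, 'f': 0, 's': 2, 'w': 5, 'h': 10, 'y': 7, 'r': 8}
env['h'] = 1 → {'v': 9, 'f': 0, 's': 2, 'w': 5, 'h': 1, 'y': 7, 'r': 8}
sum of values = 32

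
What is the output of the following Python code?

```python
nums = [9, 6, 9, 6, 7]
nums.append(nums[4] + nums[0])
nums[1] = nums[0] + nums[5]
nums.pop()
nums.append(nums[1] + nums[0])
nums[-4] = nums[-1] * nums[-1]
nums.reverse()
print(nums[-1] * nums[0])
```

306

append nums[4]+nums[0] = 7+9 = 16 → [9, 6, 9, 6, 7, 16]
nums[1] = nums[0]+nums[5] = 9+16 = 25 → [9, 25, 9, 6, 7, 16]
pop() removes 16 → [9, 25, 9, 6, 7]
append nums[1]+nums[0] = 25+9 = 34 → [9, 25, 9, 6, 7, 34]
nums[-4] = nums[-1]*nums[-1] = 34*34 = 1156 → [9, 25, 1156, 6, 7, 34]
reverse → [34, 7, 6, 1156, 25, 9]
nums[-1]*nums[0] = 9*34 = 306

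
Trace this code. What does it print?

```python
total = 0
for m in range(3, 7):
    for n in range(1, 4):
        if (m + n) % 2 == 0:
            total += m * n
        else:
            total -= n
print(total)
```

m=3,n=1: even sum, total = 0+3 = 3
m=3,n=2: odd sum, total = 3-2 = 1
m=3,n=3: even sum, total = 1+9 = 10
m=4,n=1: odd sum, total = 10-1 = 9
m=4,n=2: even sum, total = 9+8 = 17
m=4,n=3: odd sum, total = 17-3 = 14
m=5,n=1: even sum, total = 14+5 = 19
m=5,n=2: odd sum, total = 19-2 = 17
m=5,n=3: even sum, total = 17+15 = 32
m=6,n=1: odd sum, total = 32-1 = 31
m=6,n=2: even sum, total = 31+12 = 43
m=6,n=3: odd sum, total = 43-3 = 40

40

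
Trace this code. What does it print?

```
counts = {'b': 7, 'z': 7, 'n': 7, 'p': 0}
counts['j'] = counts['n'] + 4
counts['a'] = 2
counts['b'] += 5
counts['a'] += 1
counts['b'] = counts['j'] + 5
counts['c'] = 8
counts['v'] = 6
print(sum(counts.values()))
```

58

counts['j'] = counts['n']+4 = 11 → {'b': 7, 'z': 7, 'n': 7, 'p': 0, 'j': 11}
counts['a'] = 2 → {'b': 7, 'z': 7, 'n': 7, 'p': 0, 'j': 11, 'a': 2}
counts['b'] = 7+5 = 12 → {'b': 12, 'z': 7, 'n': 7, 'p': 0, 'j': 11, 'a': 2}
counts['a'] = 2+1 = 3 → {'b': 12, 'z': 7, 'n': 7, 'p': 0, 'j': 11, 'a': 3}
counts['b'] = counts['j']+5 = 16 → {'b': 16, 'z': 7, 'n': 7, 'p': 0, 'j': 11, 'a': 3}
counts['c'] = 8 → {'b': 16, 'z': 7, 'n': 7, 'p': 0, 'j': 11, 'a': 3, 'c': 8}
counts['v'] = 6 → {'b': 16, 'z': 7, 'n': 7, 'p': 0, 'j': 11, 'a': 3, 'c': 8, 'v': 6}
sum of values = 58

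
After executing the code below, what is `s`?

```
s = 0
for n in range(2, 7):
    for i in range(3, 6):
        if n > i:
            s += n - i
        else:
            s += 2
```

28

n=2,i=3: not 2>3, s = 0+2 = 2
n=2,i=4: not 2>4, s = 2+2 = 4
n=2,i=5: not 2>5, s = 4+2 = 6
n=3,i=3: not 3>3, s = 6+2 = 8
n=3,i=4: not 3>4, s = 8+2 = 10
n=3,i=5: not 3>5, s = 10+2 = 12
n=4,i=3: 4>3, s = 12+1 = 13
n=4,i=4: not 4>4, s = 13+2 = 15
n=4,i=5: not 4>5, s = 15+2 = 17
n=5,i=3: 5>3, s = 17+2 = 19
n=5,i=4: 5>4, s = 19+1 = 20
n=5,i=5: not 5>5, s = 20+2 = 22
n=6,i=3: 6>3, s = 22+3 = 25
n=6,i=4: 6>4, s = 25+2 = 27
n=6,i=5: 6>5, s = 27+1 = 28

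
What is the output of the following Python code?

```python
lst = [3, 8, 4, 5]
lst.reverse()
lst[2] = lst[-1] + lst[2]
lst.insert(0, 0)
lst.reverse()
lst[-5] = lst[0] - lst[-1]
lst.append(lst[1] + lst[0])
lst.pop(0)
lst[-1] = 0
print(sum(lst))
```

20

reverse → [5, 4, 8, 3]
lst[2] = lst[-1]+lst[2] = 3+8 = 11 → [5, 4, 11, 3]
insert 0 at 0 → [0, 5, 4, 11, 3]
reverse → [3, 11, 4, 5, 0]
lst[-5] = lst[0]-lst[-1] = 3-0 = 3 → [3, 11, 4, 5, 0]
append lst[1]+lst[0] = 11+3 = 14 → [3, 11, 4, 5, 0, 14]
pop(0) removes 3 → [11, 4, 5, 0, 14]
lst[-1] = 0 → [11, 4, 5, 0, 0]
sum = 20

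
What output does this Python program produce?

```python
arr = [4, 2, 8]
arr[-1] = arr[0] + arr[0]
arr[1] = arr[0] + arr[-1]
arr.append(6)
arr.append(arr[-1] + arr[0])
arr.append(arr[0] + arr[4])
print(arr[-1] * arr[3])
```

84

arr[-1] = arr[0]+arr[0] = 4+4 = 8 → [4, 2, 8]
arr[1] = arr[0]+arr[-1] = 4+8 = 12 → [4, 12, 8]
append 6 → [4, 12, 8, 6]
append arr[-1]+arr[0] = 6+4 = 10 → [4, 12, 8, 6, 10]
append arr[0]+arr[4] = 4+10 = 14 → [4, 12, 8, 6, 10, 14]
arr[-1]*arr[3] = 14*6 = 84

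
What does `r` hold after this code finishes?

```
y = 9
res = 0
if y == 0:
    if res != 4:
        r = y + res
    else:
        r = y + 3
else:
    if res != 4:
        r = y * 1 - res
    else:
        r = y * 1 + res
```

y=9, res=0
y == 0 is False; res != 4 is True
→ r = y * 1 - res = 9

9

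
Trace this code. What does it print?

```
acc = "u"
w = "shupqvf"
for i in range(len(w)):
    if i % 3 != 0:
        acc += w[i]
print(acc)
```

i=0: skip
i=1: add 'h' → 'uh'
i=2: add 'u' → 'uhu'
i=3: skip
i=4: add 'q' → 'uhuq'
i=5: add 'v' → 'uhuqv'
i=6: skip

uhuqv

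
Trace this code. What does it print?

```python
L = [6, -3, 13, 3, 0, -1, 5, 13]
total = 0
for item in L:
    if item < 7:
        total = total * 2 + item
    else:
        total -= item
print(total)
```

-50

item=6: <7, total = 0*2+6 = 6
item=-3: <7, total = 6*2+(-3) = 9
item=13: not <7, total = 9-13 = -4
item=3: <7, total = (-4)*2+3 = -5
item=0: <7, total = (-5)*2+0 = -10
item=-1: <7, total = (-10)*2+(-1) = -21
item=5: <7, total = (-21)*2+5 = -37
item=13: not <7, total = (-37)-13 = -50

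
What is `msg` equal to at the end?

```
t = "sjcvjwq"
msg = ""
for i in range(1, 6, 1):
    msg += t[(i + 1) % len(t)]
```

'cvjwq'

i=1: add t[2]='c' → 'c'
i=2: add t[3]='v' → 'cv'
i=3: add t[4]='j' → 'cvj'
i=4: add t[5]='w' → 'cvjw'
i=5: add t[6]='q' → 'cvjwq'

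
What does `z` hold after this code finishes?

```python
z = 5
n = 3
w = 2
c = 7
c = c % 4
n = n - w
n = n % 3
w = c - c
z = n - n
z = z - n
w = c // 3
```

-1

c = 7%4 = 3
n = 3-2 = 1
n = 1%3 = 1
w = 3-3 = 0
z = 1-1 = 0
z = 0-1 = -1
w = 3//3 = 1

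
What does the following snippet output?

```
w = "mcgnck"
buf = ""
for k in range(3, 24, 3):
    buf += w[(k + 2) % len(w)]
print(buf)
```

kgkgkgk

k=3: add w[5]='k' → 'k'
k=6: add w[2]='g' → 'kg'
k=9: add w[5]='k' → 'kgk'
k=12: add w[2]='g' → 'kgkg'
k=15: add w[5]='k' → 'kgkgk'
k=18: add w[2]='g' → 'kgkgkg'
k=21: add w[5]='k' → 'kgkgkgk'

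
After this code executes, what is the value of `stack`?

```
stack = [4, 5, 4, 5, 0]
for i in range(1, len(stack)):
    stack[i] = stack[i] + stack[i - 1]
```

i=1: stack[1] = 5+4 = 9 → [4, 9, 4, 5, 0]
i=2: stack[2] = 4+9 = 13 → [4, 9, 13, 5, 0]
i=3: stack[3] = 5+13 = 18 → [4, 9, 13, 18, 0]
i=4: stack[4] = 0+18 = 18 → [4, 9, 13, 18, 18]

[4, 9, 13, 18, 18]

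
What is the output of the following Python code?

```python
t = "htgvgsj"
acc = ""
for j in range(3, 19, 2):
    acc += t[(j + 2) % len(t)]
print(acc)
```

j=3: add t[5]='s' → 's'
j=5: add t[0]='h' → 'sh'
j=7: add t[2]='g' → 'shg'
j=9: add t[4]='g' → 'shgg'
j=11: add t[6]='j' → 'shggj'
j=13: add t[1]='t' → 'shggjt'
j=15: add t[3]='v' → 'shggjtv'
j=17: add t[5]='s' → 'shggjtvs'

shggjtvs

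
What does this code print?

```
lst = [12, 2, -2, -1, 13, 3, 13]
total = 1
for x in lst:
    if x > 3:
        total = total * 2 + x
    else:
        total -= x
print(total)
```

93

x=12: >3, total = 1*2+12 = 14
x=2: not >3, total = 14-2 = 12
x=-2: not >3, total = 12-(-2) = 14
x=-1: not >3, total = 14-(-1) = 15
x=13: >3, total = 15*2+13 = 43
x=3: not >3, total = 43-3 = 40
x=13: >3, total = 40*2+13 = 93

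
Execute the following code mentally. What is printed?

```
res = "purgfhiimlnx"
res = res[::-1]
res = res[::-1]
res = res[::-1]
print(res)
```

xnlmiihfgrup

reverse → 'xnlmiihfgrup'
reverse → 'purgfhiimlnx'
reverse → 'xnlmiihfgrup'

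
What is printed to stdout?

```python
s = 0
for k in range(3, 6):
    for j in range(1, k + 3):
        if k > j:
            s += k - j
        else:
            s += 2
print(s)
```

37

k=3,j=1: 3>1, s = 0+2 = 2
k=3,j=2: 3>2, s = 2+1 = 3
k=3,j=3: not 3>3, s = 3+2 = 5
k=3,j=4: not 3>4, s = 5+2 = 7
k=3,j=5: not 3>5, s = 7+2 = 9
k=4,j=1: 4>1, s = 9+3 = 12
k=4,j=2: 4>2, s = 12+2 = 14
k=4,j=3: 4>3, s = 14+1 = 15
k=4,j=4: not 4>4, s = 15+2 = 17
k=4,j=5: not 4>5, s = 17+2 = 19
k=4,j=6: not 4>6, s = 19+2 = 21
k=5,j=1: 5>1, s = 21+4 = 25
k=5,j=2: 5>2, s = 25+3 = 28
k=5,j=3: 5>3, s = 28+2 = 30
k=5,j=4: 5>4, s = 30+1 = 31
k=5,j=5: not 5>5, s = 31+2 = 33
k=5,j=6: not 5>6, s = 33+2 = 35
k=5,j=7: not 5>7, s = 35+2 = 37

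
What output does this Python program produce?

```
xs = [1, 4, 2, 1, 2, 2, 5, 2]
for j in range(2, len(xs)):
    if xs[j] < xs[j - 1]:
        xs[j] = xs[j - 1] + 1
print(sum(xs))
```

50

j=2: 2<4, xs[2] = 4+1 = 5 → [1, 4, 5, 1, 2, 2, 5, 2]
j=3: 1<5, xs[3] = 5+1 = 6 → [1, 4, 5, 6, 2, 2, 5, 2]
j=4: 2<6, xs[4] = 6+1 = 7 → [1, 4, 5, 6, 7, 2, 5, 2]
j=5: 2<7, xs[5] = 7+1 = 8 → [1, 4, 5, 6, 7, 8, 5, 2]
j=6: 5<8, xs[6] = 8+1 = 9 → [1, 4, 5, 6, 7, 8, 9, 2]
j=7: 2<9, xs[7] = 9+1 = 10 → [1, 4, 5, 6, 7, 8, 9, 10]
sum = 50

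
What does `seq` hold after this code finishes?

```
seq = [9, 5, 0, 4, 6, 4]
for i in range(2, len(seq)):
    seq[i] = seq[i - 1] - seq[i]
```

i=2: seq[2] = 5-0 = 5 → [9, 5, 5, 4, 6, 4]
i=3: seq[3] = 5-4 = 1 → [9, 5, 5, 1, 6, 4]
i=4: seq[4] = 1-6 = -5 → [9, 5, 5, 1, -5, 4]
i=5: seq[5] = (-5)-4 = -9 → [9, 5, 5, 1, -5, -9]

[9, 5, 5, 1, -5, -9]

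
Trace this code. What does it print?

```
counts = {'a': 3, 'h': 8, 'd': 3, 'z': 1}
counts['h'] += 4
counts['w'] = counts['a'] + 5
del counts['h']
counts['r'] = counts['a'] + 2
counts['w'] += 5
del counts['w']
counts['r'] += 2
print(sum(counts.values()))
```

counts['h'] = 8+4 = 12 → {'a': 3, 'h': 12, 'd': 3, 'z': 1}
counts['w'] = counts['a']+5 = 8 → {'a': 3, 'h': 12, 'd': 3, 'z': 1, 'w': 8}
del 'h' → {'a': 3, 'd': 3, 'z': 1, 'w': 8}
counts['r'] = counts['a']+2 = 5 → {'a': 3, 'd': 3, 'z': 1, 'w': 8, 'r': 5}
counts['w'] = 8+5 = 13 → {'a': 3, 'd': 3, 'z': 1, 'w': 13, 'r': 5}
del 'w' → {'a': 3, 'd': 3, 'z': 1, 'r': 5}
counts['r'] = 5+2 = 7 → {'a': 3, 'd': 3, 'z': 1, 'r': 7}
sum of values = 14

14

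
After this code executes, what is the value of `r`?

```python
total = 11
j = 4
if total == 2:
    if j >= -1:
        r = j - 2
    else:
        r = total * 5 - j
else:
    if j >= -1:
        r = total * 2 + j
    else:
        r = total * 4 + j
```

total=11, j=4
total == 2 is False; j >= -1 is True
→ r = total * 2 + j = 26

26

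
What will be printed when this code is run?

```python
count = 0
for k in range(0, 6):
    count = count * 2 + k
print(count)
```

k=0: count = 0*2+0 = 0
k=1: count = 0*2+1 = 1
k=2: count = 1*2+2 = 4
k=3: count = 4*2+3 = 11
k=4: count = 11*2+4 = 26
k=5: count = 26*2+5 = 57

57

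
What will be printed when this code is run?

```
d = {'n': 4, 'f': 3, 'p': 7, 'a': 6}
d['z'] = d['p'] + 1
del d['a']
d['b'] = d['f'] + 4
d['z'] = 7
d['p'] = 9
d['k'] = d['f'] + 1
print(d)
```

d['z'] = d['p']+1 = 8 → {'n': 4, 'f': 3, 'p': 7, 'a': 6, 'z': 8}
del 'a' → {'n': 4, 'f': 3, 'p': 7, 'z': 8}
d['b'] = d['f']+4 = 7 → {'n': 4, 'f': 3, 'p': 7, 'z': 8, 'b': 7}
d['z'] = 7 → {'n': 4, 'f': 3, 'p': 7, 'z': 7, 'b': 7}
d['p'] = 9 → {'n': 4, 'f': 3, 'p': 9, 'z': 7, 'b': 7}
d['k'] = d['f']+1 = 4 → {'n': 4, 'f': 3, 'p': 9, 'z': 7, 'b': 7, 'k': 4}

{'n': 4, 'f': 3, 'p': 9, 'z': 7, 'b': 7, 'k': 4}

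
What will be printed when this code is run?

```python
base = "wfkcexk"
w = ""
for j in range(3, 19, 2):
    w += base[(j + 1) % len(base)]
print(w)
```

ekfcxwke

j=3: add base[4]='e' → 'e'
j=5: add base[6]='k' → 'ek'
j=7: add base[1]='f' → 'ekf'
j=9: add base[3]='c' → 'ekfc'
j=11: add base[5]='x' → 'ekfcx'
j=13: add base[0]='w' → 'ekfcxw'
j=15: add base[2]='k' → 'ekfcxwk'
j=17: add base[4]='e' → 'ekfcxwke'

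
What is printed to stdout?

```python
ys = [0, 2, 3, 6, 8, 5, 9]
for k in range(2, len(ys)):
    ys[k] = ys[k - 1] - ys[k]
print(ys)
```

[0, 2, -1, -7, -15, -20, -29]

k=2: ys[2] = 2-3 = -1 → [0, 2, -1, 6, 8, 5, 9]
k=3: ys[3] = (-1)-6 = -7 → [0, 2, -1, -7, 8, 5, 9]
k=4: ys[4] = (-7)-8 = -15 → [0, 2, -1, -7, -15, 5, 9]
k=5: ys[5] = (-15)-5 = -20 → [0, 2, -1, -7, -15, -20, 9]
k=6: ys[6] = (-20)-9 = -29 → [0, 2, -1, -7, -15, -20, -29]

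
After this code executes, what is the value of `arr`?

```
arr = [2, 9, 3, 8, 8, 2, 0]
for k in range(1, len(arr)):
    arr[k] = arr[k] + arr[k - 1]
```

[2, 11, 14, 22, 30, 32, 32]

k=1: arr[1] = 9+2 = 11 → [2, 11, 3, 8, 8, 2, 0]
k=2: arr[2] = 3+11 = 14 → [2, 11, 14, 8, 8, 2, 0]
k=3: arr[3] = 8+14 = 22 → [2, 11, 14, 22, 8, 2, 0]
k=4: arr[4] = 8+22 = 30 → [2, 11, 14, 22, 30, 2, 0]
k=5: arr[5] = 2+30 = 32 → [2, 11, 14, 22, 30, 32, 0]
k=6: arr[6] = 0+32 = 32 → [2, 11, 14, 22, 30, 32, 32]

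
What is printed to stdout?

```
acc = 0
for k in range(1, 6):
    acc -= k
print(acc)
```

k=1: acc = 0-1 = -1
k=2: acc = (-1)-2 = -3
k=3: acc = (-3)-3 = -6
k=4: acc = (-6)-4 = -10
k=5: acc = (-10)-5 = -15

-15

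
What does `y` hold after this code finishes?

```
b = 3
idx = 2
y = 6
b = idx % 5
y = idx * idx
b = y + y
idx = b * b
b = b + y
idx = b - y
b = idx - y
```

b = 2%5 = 2
y = 2*2 = 4
b = 4+4 = 8
idx = 8*8 = 64
b = 8+4 = 12
idx = 12-4 = 8
b = 8-4 = 4

4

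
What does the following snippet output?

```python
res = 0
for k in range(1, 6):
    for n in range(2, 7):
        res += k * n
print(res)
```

300

k=1,n=2: res = 0+2 = 2
k=1,n=3: res = 2+3 = 5
k=1,n=4: res = 5+4 = 9
k=1,n=5: res = 9+5 = 14
k=1,n=6: res = 14+6 = 20
k=2,n=2: res = 20+4 = 24
k=2,n=3: res = 24+6 = 30
k=2,n=4: res = 30+8 = 38
k=2,n=5: res = 38+10 = 48
k=2,n=6: res = 48+12 = 60
k=3,n=2: res = 60+6 = 66
k=3,n=3: res = 66+9 = 75
k=3,n=4: res = 75+12 = 87
k=3,n=5: res = 87+15 = 102
k=3,n=6: res = 102+18 = 120
k=4,n=2: res = 120+8 = 128
k=4,n=3: res = 128+12 = 140
k=4,n=4: res = 140+16 = 156
k=4,n=5: res = 156+20 = 176
k=4,n=6: res = 176+24 = 200
k=5,n=2: res = 200+10 = 210
k=5,n=3: res = 210+15 = 225
k=5,n=4: res = 225+20 = 245
k=5,n=5: res = 245+25 = 270
k=5,n=6: res = 270+30 = 300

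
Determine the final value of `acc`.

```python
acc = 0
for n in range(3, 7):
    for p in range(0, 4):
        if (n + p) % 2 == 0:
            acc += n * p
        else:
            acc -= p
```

40

n=3,p=0: odd sum, acc = 0-0 = 0
n=3,p=1: even sum, acc = 0+3 = 3
n=3,p=2: odd sum, acc = 3-2 = 1
n=3,p=3: even sum, acc = 1+9 = 10
n=4,p=0: even sum, acc = 10+0 = 10
n=4,p=1: odd sum, acc = 10-1 = 9
n=4,p=2: even sum, acc = 9+8 = 17
n=4,p=3: odd sum, acc = 17-3 = 14
n=5,p=0: odd sum, acc = 14-0 = 14
n=5,p=1: even sum, acc = 14+5 = 19
n=5,p=2: odd sum, acc = 19-2 = 17
n=5,p=3: even sum, acc = 17+15 = 32
n=6,p=0: even sum, acc = 32+0 = 32
n=6,p=1: odd sum, acc = 32-1 = 31
n=6,p=2: even sum, acc = 31+12 = 43
n=6,p=3: odd sum, acc = 43-3 = 40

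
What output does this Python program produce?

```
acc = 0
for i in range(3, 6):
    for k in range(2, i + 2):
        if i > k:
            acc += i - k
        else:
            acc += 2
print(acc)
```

22

i=3,k=2: 3>2, acc = 0+1 = 1
i=3,k=3: not 3>3, acc = 1+2 = 3
i=3,k=4: not 3>4, acc = 3+2 = 5
i=4,k=2: 4>2, acc = 5+2 = 7
i=4,k=3: 4>3, acc = 7+1 = 8
i=4,k=4: not 4>4, acc = 8+2 = 10
i=4,k=5: not 4>5, acc = 10+2 = 12
i=5,k=2: 5>2, acc = 12+3 = 15
i=5,k=3: 5>3, acc = 15+2 = 17
i=5,k=4: 5>4, acc = 17+1 = 18
i=5,k=5: not 5>5, acc = 18+2 = 20
i=5,k=6: not 5>6, acc = 20+2 = 22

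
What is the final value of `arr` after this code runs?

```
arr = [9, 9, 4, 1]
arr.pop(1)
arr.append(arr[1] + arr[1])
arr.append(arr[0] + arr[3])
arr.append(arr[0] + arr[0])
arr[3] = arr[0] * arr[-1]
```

[9, 4, 1, 162, 17, 18]

pop(1) removes 9 → [9, 4, 1]
append arr[1]+arr[1] = 4+4 = 8 → [9, 4, 1, 8]
append arr[0]+arr[3] = 9+8 = 17 → [9, 4, 1, 8, 17]
append arr[0]+arr[0] = 9+9 = 18 → [9, 4, 1, 8, 17, 18]
arr[3] = arr[0]*arr[-1] = 9*18 = 162 → [9, 4, 1, 162, 17, 18]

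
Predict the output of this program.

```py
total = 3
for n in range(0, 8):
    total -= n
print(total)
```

n=0: total = 3-0 = 3
n=1: total = 3-1 = 2
n=2: total = 2-2 = 0
n=3: total = 0-3 = -3
n=4: total = (-3)-4 = -7
n=5: total = (-7)-5 = -12
n=6: total = (-12)-6 = -18
n=7: total = (-18)-7 = -25

-25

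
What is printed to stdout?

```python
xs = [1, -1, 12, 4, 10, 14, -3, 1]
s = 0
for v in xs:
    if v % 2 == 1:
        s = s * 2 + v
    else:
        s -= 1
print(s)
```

-17

v=1: odd, s = 0*2+1 = 1
v=-1: odd, s = 1*2+(-1) = 1
v=12: not odd, s = 1-1 = 0
v=4: not odd, s = 0-1 = -1
v=10: not odd, s = (-1)-1 = -2
v=14: not odd, s = (-2)-1 = -3
v=-3: odd, s = (-3)*2+(-3) = -9
v=1: odd, s = (-9)*2+1 = -17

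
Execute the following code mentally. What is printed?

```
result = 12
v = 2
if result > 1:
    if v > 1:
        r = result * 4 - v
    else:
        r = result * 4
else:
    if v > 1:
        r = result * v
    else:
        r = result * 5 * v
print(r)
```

result=12, v=2
result > 1 is True; v > 1 is True
→ r = result * 4 - v = 46

46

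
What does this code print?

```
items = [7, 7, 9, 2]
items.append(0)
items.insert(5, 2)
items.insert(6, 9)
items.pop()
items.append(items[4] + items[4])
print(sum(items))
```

append 0 → [7, 7, 9, 2, 0]
insert 2 at 5 → [7, 7, 9, 2, 0, 2]
insert 9 at 6 → [7, 7, 9, 2, 0, 2, 9]
pop() removes 9 → [7, 7, 9, 2, 0, 2]
append items[4]+items[4] = 0+0 = 0 → [7, 7, 9, 2, 0, 2, 0]
sum = 27

27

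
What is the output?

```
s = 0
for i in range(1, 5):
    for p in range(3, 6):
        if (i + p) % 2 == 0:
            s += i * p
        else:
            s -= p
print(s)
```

i=1,p=3: even sum, s = 0+3 = 3
i=1,p=4: odd sum, s = 3-4 = -1
i=1,p=5: even sum, s = (-1)+5 = 4
i=2,p=3: odd sum, s = 4-3 = 1
i=2,p=4: even sum, s = 1+8 = 9
i=2,p=5: odd sum, s = 9-5 = 4
i=3,p=3: even sum, s = 4+9 = 13
i=3,p=4: odd sum, s = 13-4 = 9
i=3,p=5: even sum, s = 9+15 = 24
i=4,p=3: odd sum, s = 24-3 = 21
i=4,p=4: even sum, s = 21+16 = 37
i=4,p=5: odd sum, s = 37-5 = 32

32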